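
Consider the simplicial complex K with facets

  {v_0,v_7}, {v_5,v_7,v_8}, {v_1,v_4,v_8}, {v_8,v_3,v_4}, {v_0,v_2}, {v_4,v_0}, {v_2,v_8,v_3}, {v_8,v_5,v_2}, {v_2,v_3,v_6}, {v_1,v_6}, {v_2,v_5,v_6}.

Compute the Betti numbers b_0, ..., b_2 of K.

Fix the vertex order v_0 < v_1 < v_2 < v_3 < v_4 < v_5 < v_6 < v_7 < v_8 and write every simplex with vertices in increasing order. Then dim K = 2 and the simplices of K are:

  0-simplices (9): [v_0], [v_1], [v_2], [v_3], [v_4], [v_5], [v_6], [v_7], [v_8]
  1-simplices (18): (18 of them)
  2-simplices (7): [v_1,v_4,v_8], [v_2,v_3,v_6], [v_2,v_3,v_8], [v_2,v_5,v_6], [v_2,v_5,v_8], [v_3,v_4,v_8], [v_5,v_7,v_8]

Hence C_0 ≅ Z^9, C_1 ≅ Z^18, C_2 ≅ Z^7.

Boundary ∂_1: C_1 → C_0 maps an edge to its endpoints' difference, ∂[p,q] = q − p.
This gives a 9×18 integer matrix of rank 8; reducing to Smith normal form yields diagonal entries (1,1,1,1,1,1,1,1).

The boundary map ∂_2: C_2 → C_1 maps a triangle to the signed sum of its edges. For instance
  ∂[v_2,v_5,v_6] = [v_5,v_6] − [v_2,v_6] + [v_2,v_5],
  ∂[v_1,v_4,v_8] = [v_4,v_8] − [v_1,v_8] + [v_1,v_4].
This gives a 18×7 integer matrix of rank 7; reducing to Smith normal form yields diagonal entries (1,1,1,1,1,1,1).

Computing H_k = (kernel of ∂_k) / (image of ∂_{k+1}):

  H_0: rank C_0 − rank ∂_1 = 9 − 8 = 1, and the invariant factors of ∂_1 are all 1, so H_0 = Z.
  H_1: rank ker ∂_1 − rank ∂_2 = (18 − 8) − 7 = 3, and the invariant factors of ∂_2 are all 1, so H_1 = Z^3.
  H_2: rank ker ∂_2 − rank ∂_3 = (7 − 7) − 0 = 0, and there is no ∂_3, so H_2 = 0.

Hence the Betti numbers are b_0 = 1, b_1 = 3, b_2 = 0.

b_0 = 1, b_1 = 3, b_2 = 0.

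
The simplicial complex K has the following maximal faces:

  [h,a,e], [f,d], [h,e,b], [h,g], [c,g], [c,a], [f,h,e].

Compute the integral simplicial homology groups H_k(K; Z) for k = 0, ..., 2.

H_0 ≅ Z,  H_1 ≅ Z,  H_2 = 0.

Take the total order a < b < c < d < e < f < g < h on the vertex set. Then K (dimension 2) consists of the simplices:

  0-simplices (8): a, b, c, d, e, f, g, h
  1-simplices (11): ac, ae, ah, be, bh, cg, df, ef, eh, fh, gh
  2-simplices (3): aeh, beh, efh

giving chain groups C_0 ≅ Z^8, C_1 ≅ Z^11, C_2 ≅ Z^3.

∂_1: C_1 → C_0 is given by ∂[p,q] = [q] − [p]. For instance
  ∂ah = h − a.
This gives a 8×11 integer matrix of rank 7; reducing to Smith normal form yields diagonal entries (1,1,1,1,1,1,1).

The boundary map ∂_2: C_2 → C_1 maps a triangle to the signed sum of its edges. For instance
  ∂beh = eh − bh + be,
  ∂aeh = eh − ah + ae.
As a 11×3 matrix over Z this has rank 3, with invariant factors (1,1,1).

From H_k ≅ ker(∂_k) / im(∂_{k+1}) we obtain:

  H_0: rank C_0 − rank ∂_1 = 8 − 7 = 1, and the invariant factors of ∂_1 are all 1, so H_0 ≅ Z.
  H_1: rank ker ∂_1 − rank ∂_2 = (11 − 7) − 3 = 1, and the invariant factors of ∂_2 are all 1, so H_1 ≅ Z.
  H_2: rank ker ∂_2 − rank ∂_3 = (3 − 3) − 0 = 0, and there is no ∂_3, so H_2 ≅ 0.

As a check, the Euler characteristic is 8 − 11 + 3 = 0, which agrees with 1 − 1 + 0 = 0.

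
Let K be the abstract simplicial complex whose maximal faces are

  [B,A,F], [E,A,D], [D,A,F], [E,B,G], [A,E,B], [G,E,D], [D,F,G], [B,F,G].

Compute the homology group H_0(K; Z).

H_0 ≅ Z.

Take the total order A < B < D < E < F < G on the vertex set. Then K (dimension 2) consists of the simplices:

  0-simplices (6): A, B, D, E, F, G
  1-simplices (12): AB, AD, AE, AF, BE, BF, BG, DE, DF, DG, EG, FG
  2-simplices (8): ABE, ABF, ADE, ADF, BEG, BFG, DEG, DFG

giving chain groups C_0 ≅ Z^6, C_1 ≅ Z^12, C_2 ≅ Z^8.

∂_1: C_1 → C_0 maps an edge to its endpoints' difference, ∂[p,q] = q − p. For instance
  ∂FG = G − F.
As a 6×12 matrix over Z this has rank 5, with invariant factors (1,1,1,1,1).

∂_2: C_2 → C_1 sends each 2-simplex [p,q,r] to [q,r] − [p,r] + [p,q]. For instance
  ∂DFG = FG − DG + DF,
  ∂ABF = BF − AF + AB.
The resulting 12×8 matrix has rank 7, and its Smith normal form has invariant factors (1,1,1,1,1,1,1).

From H_k ≅ ker(∂_k) / im(∂_{k+1}) we obtain:

  H_0: rank C_0 − rank ∂_1 = 6 − 5 = 1, and the invariant factors of ∂_1 are all 1, so H_0 ≅ Z.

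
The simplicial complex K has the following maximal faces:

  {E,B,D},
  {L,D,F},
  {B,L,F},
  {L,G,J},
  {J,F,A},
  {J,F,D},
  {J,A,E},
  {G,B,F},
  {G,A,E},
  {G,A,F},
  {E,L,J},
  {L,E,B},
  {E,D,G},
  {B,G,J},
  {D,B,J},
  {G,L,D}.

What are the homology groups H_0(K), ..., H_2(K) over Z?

Order the vertices as A < B < D < E < F < G < J < L. Listing each simplex with vertices in this order, K has dimension 2 with simplices:

  0-simplices (8): A, B, D, E, F, G, J, L
  1-simplices (24): AE, AF, AG, AJ, BD, BE, BF, BG, BJ, BL, DE, DF, DG, DJ, DL, EG, EJ, EL, FG, FJ, FL, GJ, GL, JL
  2-simplices (16): AEG, AEJ, AFG, AFJ, BDE, BDJ, BEL, BFG, BFL, BGJ, DEG, DFJ, DFL, DGL, EJL, GJL

so the chain groups are C_0 ≅ Z^8, C_1 ≅ Z^24, C_2 ≅ Z^16.

Boundary ∂_1: C_1 → C_0 sends each edge [p,q] (with p < q) to q − p. For instance
  ∂AG = G − A.
The 8×24 boundary matrix has rank 7 and Smith normal form diag(1,1,1,1,1,1,1).

The boundary map ∂_2: C_2 → C_1 sends each 2-simplex [p,q,r] to [q,r] − [p,r] + [p,q]. For instance
  ∂DEG = EG − DG + DE,
  ∂BFL = FL − BL + BF.
This gives a 24×16 integer matrix of rank 15; reducing to Smith normal form yields diagonal entries (1,1,1,1,1,1,1,1,1,1,1,1,1,1,1).

From H_k ≅ ker(∂_k) / im(∂_{k+1}) we obtain:

  H_0: rank C_0 − rank ∂_1 = 8 − 7 = 1, and the invariant factors of ∂_1 are all 1, so H_0 = Z.
  H_1: rank ker ∂_1 − rank ∂_2 = (24 − 7) − 15 = 2, and the invariant factors of ∂_2 are all 1, so H_1 = Z^2.
  H_2: rank ker ∂_2 − rank ∂_3 = (16 − 15) − 0 = 1, and there is no ∂_3, so H_2 = Z.

As a check, the Euler characteristic is 8 − 24 + 16 = 0, which agrees with 1 − 2 + 1 = 0.

H_0 = Z,  H_1 = Z^2,  H_2 = Z.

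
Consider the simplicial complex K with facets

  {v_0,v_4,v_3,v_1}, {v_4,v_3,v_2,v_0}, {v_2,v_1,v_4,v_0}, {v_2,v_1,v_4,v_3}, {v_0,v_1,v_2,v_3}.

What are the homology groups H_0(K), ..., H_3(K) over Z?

H_0 = Z,  H_1 = 0,  H_2 = 0,  H_3 = Z.

We work with the vertex ordering v_0 < v_1 < v_2 < v_3 < v_4. The simplices of K, each written with vertices in increasing order, are:

  0-simplices (5): [v_0], [v_1], [v_2], [v_3], [v_4]
  1-simplices (10): [v_0,v_1], [v_0,v_2], [v_0,v_3], [v_0,v_4], [v_1,v_2], [v_1,v_3], [v_1,v_4], [v_2,v_3], [v_2,v_4], [v_3,v_4]
  2-simplices (10): [v_0,v_1,v_2], [v_0,v_1,v_3], [v_0,v_1,v_4], [v_0,v_2,v_3], [v_0,v_2,v_4], [v_0,v_3,v_4], [v_1,v_2,v_3], [v_1,v_2,v_4], [v_1,v_3,v_4], [v_2,v_3,v_4]
  3-simplices (5): [v_0,v_1,v_2,v_3], [v_0,v_1,v_2,v_4], [v_0,v_1,v_3,v_4], [v_0,v_2,v_3,v_4], [v_1,v_2,v_3,v_4]

so the chain groups are C_0 ≅ Z^5, C_1 ≅ Z^10, C_2 ≅ Z^10, C_3 ≅ Z^5.

∂_1: C_1 → C_0 maps an edge to its endpoints' difference, ∂[p,q] = q − p.
As a 5×10 matrix over Z this has rank 4, with invariant factors (1,1,1,1).

Boundary ∂_2: C_2 → C_1 maps a triangle to the signed sum of its edges. For instance
  ∂[v_0,v_1,v_2] = [v_1,v_2] − [v_0,v_2] + [v_0,v_1],
  ∂[v_0,v_2,v_3] = [v_2,v_3] − [v_0,v_3] + [v_0,v_2].
As a 10×10 matrix over Z this has rank 6, with invariant factors (1,1,1,1,1,1).

∂_3: C_3 → C_2 sends each 3-simplex σ to the alternating sum Σ_i (−1)^i (σ with its i-th vertex removed). For instance
  ∂[v_0,v_1,v_2,v_4] = [v_1,v_2,v_4] − [v_0,v_2,v_4] + [v_0,v_1,v_4] − [v_0,v_1,v_2],
  ∂[v_0,v_1,v_3,v_4] = [v_1,v_3,v_4] − [v_0,v_3,v_4] + [v_0,v_1,v_4] − [v_0,v_1,v_3].
This gives a 10×5 integer matrix of rank 4; reducing to Smith normal form yields diagonal entries (1,1,1,1).

Reading off H_k = ker ∂_k / im ∂_{k+1}:

  H_0: rank C_0 − rank ∂_1 = 5 − 4 = 1, and the invariant factors of ∂_1 are all 1, so H_0 ≅ Z.
  H_1: rank ker ∂_1 − rank ∂_2 = (10 − 4) − 6 = 0, and the invariant factors of ∂_2 are all 1, so H_1 ≅ 0.
  H_2: rank ker ∂_2 − rank ∂_3 = (10 − 6) − 4 = 0, and the invariant factors of ∂_3 are all 1, so H_2 ≅ 0.
  H_3: rank ker ∂_3 − rank ∂_4 = (5 − 4) − 0 = 1, and there is no ∂_4, so H_3 ≅ Z.

As a check, the Euler characteristic is 5 − 10 + 10 − 5 = 0, which agrees with 1 − 0 + 0 − 1 = 0.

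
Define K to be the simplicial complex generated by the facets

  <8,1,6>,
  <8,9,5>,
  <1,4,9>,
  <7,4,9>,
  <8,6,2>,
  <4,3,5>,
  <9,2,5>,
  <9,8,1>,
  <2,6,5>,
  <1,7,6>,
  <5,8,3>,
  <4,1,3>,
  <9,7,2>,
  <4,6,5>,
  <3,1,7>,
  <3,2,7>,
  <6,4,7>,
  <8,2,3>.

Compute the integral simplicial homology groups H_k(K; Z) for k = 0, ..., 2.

H_0 ≅ Z,  H_1 ≅ Z ⊕ Z/2,  H_2 = 0.

K has 9 vertices, 27 edges, 18 triangles.
rank ∂_0 = 0, rank ∂_1 = 8 ⇒ b_0 = 9 − 0 − 8 = 1; all invariant factors of ∂_1 are 1 so no torsion. So H_0 ≅ Z.
rank ∂_1 = 8, rank ∂_2 = 18 ⇒ b_1 = 27 − 8 − 18 = 1; ∂_2 has invariant factor(s) [2] giving torsion. So H_1 ≅ Z ⊕ Z/2.
rank ∂_2 = 18, rank ∂_3 = 0 ⇒ b_2 = 18 − 18 − 0 = 0. So H_2 ≅ 0.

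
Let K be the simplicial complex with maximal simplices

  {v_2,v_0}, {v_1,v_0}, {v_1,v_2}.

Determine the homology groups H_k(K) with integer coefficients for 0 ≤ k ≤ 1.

Fix the vertex order v_0 < v_1 < v_2 and write every simplex with vertices in increasing order. Then dim K = 1 and the simplices of K are:

  0-simplices (3): [v_0], [v_1], [v_2]
  1-simplices (3): [v_0,v_1], [v_0,v_2], [v_1,v_2]

Hence C_0 ≅ Z^3, C_1 ≅ Z^3.

∂_1: C_1 → C_0 is given by ∂[p,q] = [q] − [p]. For instance
  ∂[v_1,v_2] = [v_2] − [v_1].
As a 3×3 matrix over Z this has rank 2, with invariant factors (1,1).

Computing H_k = (kernel of ∂_k) / (image of ∂_{k+1}):

  H_0: rank C_0 − rank ∂_1 = 3 − 2 = 1, and the invariant factors of ∂_1 are all 1, so H_0 ≅ Z.
  H_1: rank ker ∂_1 − rank ∂_2 = (3 − 2) − 0 = 1, and there is no ∂_2, so H_1 ≅ Z.

H_0 = Z,  H_1 = Z.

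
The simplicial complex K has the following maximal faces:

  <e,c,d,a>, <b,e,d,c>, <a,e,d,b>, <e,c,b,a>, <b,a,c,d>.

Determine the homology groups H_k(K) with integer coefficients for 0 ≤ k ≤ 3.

We work with the vertex ordering a < b < c < d < e. The simplices of K, each written with vertices in increasing order, are:

  0-simplices (5): a, b, c, d, e
  1-simplices (10): ab, ac, ad, ae, bc, bd, be, cd, ce, de
  2-simplices (10): abc, abd, abe, acd, ace, ade, bcd, bce, bde, cde
  3-simplices (5): abcd, abce, abde, acde, bcde

giving chain groups C_0 ≅ Z^5, C_1 ≅ Z^10, C_2 ≅ Z^10, C_3 ≅ Z^5.

Boundary ∂_1: C_1 → C_0 is given by ∂[p,q] = [q] − [p].
The resulting 5×10 matrix has rank 4, and its Smith normal form has invariant factors (1,1,1,1).

The boundary map ∂_2: C_2 → C_1 acts by ∂[p,q,r] = [q,r] − [p,r] + [p,q]. For instance
  ∂acd = cd − ad + ac,
  ∂cde = de − ce + cd.
The 10×10 boundary matrix has rank 6 and Smith normal form diag(1,1,1,1,1,1).

Boundary ∂_3: C_3 → C_2 sends each 3-simplex σ to the alternating sum Σ_i (−1)^i (σ with its i-th vertex removed). For instance
  ∂abde = bde − ade + abe − abd,
  ∂abce = bce − ace + abe − abc.
The resulting 10×5 matrix has rank 4, and its Smith normal form has invariant factors (1,1,1,1).

Reading off H_k = ker ∂_k / im ∂_{k+1}:

  H_0: rank C_0 − rank ∂_1 = 5 − 4 = 1, and the invariant factors of ∂_1 are all 1, so H_0 = Z.
  H_1: rank ker ∂_1 − rank ∂_2 = (10 − 4) − 6 = 0, and the invariant factors of ∂_2 are all 1, so H_1 = 0.
  H_2: rank ker ∂_2 − rank ∂_3 = (10 − 6) − 4 = 0, and the invariant factors of ∂_3 are all 1, so H_2 = 0.
  H_3: rank ker ∂_3 − rank ∂_4 = (5 − 4) − 0 = 1, and there is no ∂_4, so H_3 = Z.

H_0 = Z,  H_1 = 0,  H_2 = 0,  H_3 = Z.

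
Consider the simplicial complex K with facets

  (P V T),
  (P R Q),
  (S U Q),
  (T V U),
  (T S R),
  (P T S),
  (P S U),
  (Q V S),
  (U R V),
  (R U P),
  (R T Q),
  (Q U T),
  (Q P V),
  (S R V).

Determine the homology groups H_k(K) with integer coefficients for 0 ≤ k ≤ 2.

H_0 ≅ Z,  H_1 ≅ Z^2,  H_2 ≅ Z.

Take the total order P < Q < R < S < T < U < V on the vertex set. Then K (dimension 2) consists of the simplices:

  0-simplices (7): P, Q, R, S, T, U, V
  1-simplices (21): PQ, PR, PS, PT, PU, PV, QR, QS, QT, QU, QV, RS, RT, RU, RV, ST, SU, SV, TU, TV, UV
  2-simplices (14): PQR, PQV, PRU, PST, PSU, PTV, QRT, QSU, QSV, QTU, RST, RSV, RUV, TUV

Hence C_0 ≅ Z^7, C_1 ≅ Z^21, C_2 ≅ Z^14.

∂_1: C_1 → C_0 sends each edge [p,q] (with p < q) to q − p. For instance
  ∂PV = V − P.
This gives a 7×21 integer matrix of rank 6; reducing to Smith normal form yields diagonal entries (1,1,1,1,1,1).

Boundary ∂_2: C_2 → C_1 sends each 2-simplex [p,q,r] to [q,r] − [p,r] + [p,q]. For instance
  ∂PQV = QV − PV + PQ,
  ∂PSU = SU − PU + PS.
The 21×14 boundary matrix has rank 13 and Smith normal form diag(1,1,1,1,1,1,1,1,1,1,1,1,1).

Now H_k = ker ∂_k / im ∂_{k+1}, so:

  H_0: rank C_0 − rank ∂_1 = 7 − 6 = 1, and the invariant factors of ∂_1 are all 1, so H_0 ≅ Z.
  H_1: rank ker ∂_1 − rank ∂_2 = (21 − 6) − 13 = 2, and the invariant factors of ∂_2 are all 1, so H_1 ≅ Z^2.
  H_2: rank ker ∂_2 − rank ∂_3 = (14 − 13) − 0 = 1, and there is no ∂_3, so H_2 ≅ Z.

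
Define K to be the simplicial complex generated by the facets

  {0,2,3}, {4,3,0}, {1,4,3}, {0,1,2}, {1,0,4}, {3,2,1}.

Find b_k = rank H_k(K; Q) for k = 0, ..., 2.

We work with the vertex ordering 0 < 1 < 2 < 3 < 4. The simplices of K, each written with vertices in increasing order, are:

  0-simplices (5): [0], [1], [2], [3], [4]
  1-simplices (9): [0,1], [0,2], [0,3], [0,4], [1,2], [1,3], [1,4], [2,3], [3,4]
  2-simplices (6): [0,1,2], [0,1,4], [0,2,3], [0,3,4], [1,2,3], [1,3,4]

giving chain groups C_0 ≅ Z^5, C_1 ≅ Z^9, C_2 ≅ Z^6.

Boundary ∂_1: C_1 → C_0 is given by ∂[p,q] = [q] − [p]. For instance
  ∂[3,4] = [4] − [3].
The resulting 5×9 matrix has rank 4, and its Smith normal form has invariant factors (1,1,1,1).

Boundary ∂_2: C_2 → C_1 maps a triangle to the signed sum of its edges. For instance
  ∂[1,2,3] = [2,3] − [1,3] + [1,2],
  ∂[0,1,4] = [1,4] − [0,4] + [0,1].
The resulting 9×6 matrix has rank 5, and its Smith normal form has invariant factors (1,1,1,1,1).

From H_k ≅ ker(∂_k) / im(∂_{k+1}) we obtain:

  H_0: rank C_0 − rank ∂_1 = 5 − 4 = 1, and the invariant factors of ∂_1 are all 1, so H_0 = Z.
  H_1: rank ker ∂_1 − rank ∂_2 = (9 − 4) − 5 = 0, and the invariant factors of ∂_2 are all 1, so H_1 = 0.
  H_2: rank ker ∂_2 − rank ∂_3 = (6 − 5) − 0 = 1, and there is no ∂_3, so H_2 = Z.

As a check, the Euler characteristic is 5 − 9 + 6 = 2, which agrees with 1 − 0 + 1 = 2.

Hence the Betti numbers are b_0 = 1, b_1 = 0, b_2 = 1.

b_0 = 1, b_1 = 0, b_2 = 1.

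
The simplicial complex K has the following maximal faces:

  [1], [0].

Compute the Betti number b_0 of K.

K has 2 vertices.
rank ∂_0 = 0, rank ∂_1 = 0 ⇒ b_0 = 2 − 0 − 0 = 2. So H_0 ≅ Z^2.

b_0 = 2.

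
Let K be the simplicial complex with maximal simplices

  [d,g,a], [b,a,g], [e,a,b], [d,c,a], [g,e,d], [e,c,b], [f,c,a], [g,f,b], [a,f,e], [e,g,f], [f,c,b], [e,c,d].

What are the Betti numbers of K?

b_0 = 1, b_1 = 0, b_2 = 0.

Fix the vertex order a < b < c < d < e < f < g and write every simplex with vertices in increasing order. Then dim K = 2 and the simplices of K are:

  0-simplices (7): a, b, c, d, e, f, g
  1-simplices (18): ab, ac, ad, ae, af, ag, bc, be, bf, bg, cd, ce, cf, de, dg, ef, eg, fg
  2-simplices (12): abe, abg, acd, acf, adg, aef, bce, bcf, bfg, cde, deg, efg

Hence C_0 ≅ Z^7, C_1 ≅ Z^18, C_2 ≅ Z^12.

The boundary map ∂_1: C_1 → C_0 maps an edge to its endpoints' difference, ∂[p,q] = q − p. For instance
  ∂bc = c − b.
This gives a 7×18 integer matrix of rank 6; reducing to Smith normal form yields diagonal entries (1,1,1,1,1,1).

∂_2: C_2 → C_1 sends each 2-simplex [p,q,r] to [q,r] − [p,r] + [p,q]. For instance
  ∂acd = cd − ad + ac,
  ∂abe = be − ae + ab.
The 18×12 boundary matrix has rank 12 and Smith normal form diag(1,1,1,1,1,1,1,1,1,1,1,2).

From H_k ≅ ker(∂_k) / im(∂_{k+1}) we obtain:

  H_0: rank C_0 − rank ∂_1 = 7 − 6 = 1, and the invariant factors of ∂_1 are all 1, so H_0 ≅ Z.
  H_1: rank ker ∂_1 − rank ∂_2 = (18 − 6) − 12 = 0, and ∂_2 has invariant factor 2 > 1, so H_1 ≅ Z/2.
  H_2: rank ker ∂_2 − rank ∂_3 = (12 − 12) − 0 = 0, and there is no ∂_3, so H_2 ≅ 0.

(K is a triangulation of the real projective plane RP^2.)

Hence the Betti numbers are b_0 = 1, b_1 = 0, b_2 = 0.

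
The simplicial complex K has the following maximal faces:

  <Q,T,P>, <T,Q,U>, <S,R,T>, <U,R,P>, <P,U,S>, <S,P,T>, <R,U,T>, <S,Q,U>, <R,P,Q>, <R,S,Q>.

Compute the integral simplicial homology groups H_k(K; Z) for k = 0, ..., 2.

K has 6 vertices, 15 edges, 10 triangles.
rank ∂_0 = 0, rank ∂_1 = 5 ⇒ b_0 = 6 − 0 − 5 = 1; all invariant factors of ∂_1 are 1 so no torsion. So H_0 = Z.
rank ∂_1 = 5, rank ∂_2 = 10 ⇒ b_1 = 15 − 5 − 10 = 0; ∂_2 has invariant factor(s) [2] giving torsion. So H_1 = Z/2Z.
rank ∂_2 = 10, rank ∂_3 = 0 ⇒ b_2 = 10 − 10 − 0 = 0. So H_2 = 0.

H_0 = Z,  H_1 = Z/2Z,  H_2 = 0.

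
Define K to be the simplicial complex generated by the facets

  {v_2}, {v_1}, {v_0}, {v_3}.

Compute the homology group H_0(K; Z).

Order the vertices as v_0 < v_1 < v_2 < v_3. Listing each simplex with vertices in this order, K has dimension 0 with simplices:

  0-simplices (4): [v_0], [v_1], [v_2], [v_3]

Hence C_0 ≅ Z^4.

Now H_k = ker ∂_k / im ∂_{k+1}, so:

  H_0: rank C_0 − rank ∂_1 = 4 − 0 = 4, and there is no ∂_1, so H_0 = Z^4.

H_0 = Z^4.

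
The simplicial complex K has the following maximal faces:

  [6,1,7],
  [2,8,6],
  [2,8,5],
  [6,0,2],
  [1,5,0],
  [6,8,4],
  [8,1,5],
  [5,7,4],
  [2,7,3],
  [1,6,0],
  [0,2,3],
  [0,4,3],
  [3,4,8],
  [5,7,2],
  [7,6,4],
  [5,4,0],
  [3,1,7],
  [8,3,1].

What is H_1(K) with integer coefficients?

H_1 ≅ Z^2.

We work with the vertex ordering 0 < 1 < 2 < 3 < 4 < 5 < 6 < 7 < 8. The simplices of K, each written with vertices in increasing order, are:

  0-simplices (9): [0], [1], [2], [3], [4], [5], [6], [7], [8]
  1-simplices (27): (27 of them)
  2-simplices (18): [0,1,5], [0,1,6], [0,2,3], [0,2,6], [0,3,4], [0,4,5], [1,3,7], [1,3,8], [1,5,8], [1,6,7], [2,3,7], [2,5,7], [2,5,8], [2,6,8], [3,4,8], [4,5,7], [4,6,7], [4,6,8]

Hence C_0 ≅ Z^9, C_1 ≅ Z^27, C_2 ≅ Z^18.

The boundary map ∂_1: C_1 → C_0 is given by ∂[p,q] = [q] − [p].
The 9×27 boundary matrix has rank 8 and Smith normal form diag(1,1,1,1,1,1,1,1).

∂_2: C_2 → C_1 acts by ∂[p,q,r] = [q,r] − [p,r] + [p,q]. For instance
  ∂[2,6,8] = [6,8] − [2,8] + [2,6],
  ∂[1,3,7] = [3,7] − [1,7] + [1,3].
The resulting 27×18 matrix has rank 17, and its Smith normal form has invariant factors (1,1,1,1,1,1,1,1,1,1,1,1,1,1,1,1,1).

From H_k ≅ ker(∂_k) / im(∂_{k+1}) we obtain:

  H_1: rank ker ∂_1 − rank ∂_2 = (27 − 8) − 17 = 2, and the invariant factors of ∂_2 are all 1, so H_1 = Z^2.

(K is a triangulation of the torus T^2.)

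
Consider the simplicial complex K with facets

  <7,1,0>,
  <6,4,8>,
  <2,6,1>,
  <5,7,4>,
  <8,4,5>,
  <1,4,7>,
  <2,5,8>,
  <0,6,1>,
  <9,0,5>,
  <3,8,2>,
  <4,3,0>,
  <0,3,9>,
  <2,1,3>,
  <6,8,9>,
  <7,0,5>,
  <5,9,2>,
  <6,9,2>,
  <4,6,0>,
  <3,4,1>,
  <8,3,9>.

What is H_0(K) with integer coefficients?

H_0 = Z.

Fix the vertex order 0 < 1 < 2 < 3 < 4 < 5 < 6 < 7 < 8 < 9 and write every simplex with vertices in increasing order. Then dim K = 2 and the simplices of K are:

  0-simplices (10): [0], [1], [2], [3], [4], [5], [6], [7], [8], [9]
  1-simplices (30): (30 of them)
  2-simplices (20): (20 of them)

Hence C_0 ≅ Z^10, C_1 ≅ Z^30, C_2 ≅ Z^20.

∂_1: C_1 → C_0 is given by ∂[p,q] = [q] − [p]. For instance
  ∂[3,8] = [8] − [3].
This gives a 10×30 integer matrix of rank 9; reducing to Smith normal form yields diagonal entries (1,1,1,1,1,1,1,1,1).

∂_2: C_2 → C_1 maps a triangle to the signed sum of its edges. For instance
  ∂[4,5,7] = [5,7] − [4,7] + [4,5],
  ∂[1,4,7] = [4,7] − [1,7] + [1,4].
As a 30×20 matrix over Z this has rank 20, with invariant factors (1,1,1,1,1,1,1,1,1,1,1,1,1,1,1,1,1,1,1,2).

From H_k ≅ ker(∂_k) / im(∂_{k+1}) we obtain:

  H_0: rank C_0 − rank ∂_1 = 10 − 9 = 1, and the invariant factors of ∂_1 are all 1, so H_0 ≅ Z.

(K is a triangulation of the Klein bottle.)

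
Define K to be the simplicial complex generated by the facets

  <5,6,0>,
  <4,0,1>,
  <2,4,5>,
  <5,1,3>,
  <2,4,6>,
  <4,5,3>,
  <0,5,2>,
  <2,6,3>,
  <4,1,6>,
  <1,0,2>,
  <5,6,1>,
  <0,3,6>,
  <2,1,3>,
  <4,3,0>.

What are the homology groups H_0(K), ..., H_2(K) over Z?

Order the vertices as 0 < 1 < 2 < 3 < 4 < 5 < 6. Listing each simplex with vertices in this order, K has dimension 2 with simplices:

  0-simplices (7): [0], [1], [2], [3], [4], [5], [6]
  1-simplices (21): [0,1], [0,2], [0,3], [0,4], [0,5], [0,6], [1,2], [1,3], [1,4], [1,5], [1,6], [2,3], [2,4], [2,5], [2,6], [3,4], [3,5], [3,6], [4,5], [4,6], [5,6]
  2-simplices (14): [0,1,2], [0,1,4], [0,2,5], [0,3,4], [0,3,6], [0,5,6], [1,2,3], [1,3,5], [1,4,6], [1,5,6], [2,3,6], [2,4,5], [2,4,6], [3,4,5]

giving chain groups C_0 ≅ Z^7, C_1 ≅ Z^21, C_2 ≅ Z^14.

The boundary map ∂_1: C_1 → C_0 sends each edge [p,q] (with p < q) to q − p. For instance
  ∂[4,6] = [6] − [4].
This gives a 7×21 integer matrix of rank 6; reducing to Smith normal form yields diagonal entries (1,1,1,1,1,1).

The boundary map ∂_2: C_2 → C_1 acts by ∂[p,q,r] = [q,r] − [p,r] + [p,q]. For instance
  ∂[3,4,5] = [4,5] − [3,5] + [3,4],
  ∂[1,4,6] = [4,6] − [1,6] + [1,4].
This gives a 21×14 integer matrix of rank 13; reducing to Smith normal form yields diagonal entries (1,1,1,1,1,1,1,1,1,1,1,1,1).

Computing H_k = (kernel of ∂_k) / (image of ∂_{k+1}):

  H_0: rank C_0 − rank ∂_1 = 7 − 6 = 1, and the invariant factors of ∂_1 are all 1, so H_0 = Z.
  H_1: rank ker ∂_1 − rank ∂_2 = (21 − 6) − 13 = 2, and the invariant factors of ∂_2 are all 1, so H_1 = Z^2.
  H_2: rank ker ∂_2 − rank ∂_3 = (14 − 13) − 0 = 1, and there is no ∂_3, so H_2 = Z.

As a check, the Euler characteristic is 7 − 21 + 14 = 0, which agrees with 1 − 2 + 1 = 0.
(K is a triangulation of the torus T^2.)

H_0 ≅ Z,  H_1 ≅ Z^2,  H_2 ≅ Z.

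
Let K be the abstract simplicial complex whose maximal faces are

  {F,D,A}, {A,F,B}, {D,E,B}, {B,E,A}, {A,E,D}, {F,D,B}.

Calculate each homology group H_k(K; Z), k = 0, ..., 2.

Order the vertices as A < B < D < E < F. Listing each simplex with vertices in this order, K has dimension 2 with simplices:

  0-simplices (5): A, B, D, E, F
  1-simplices (9): AB, AD, AE, AF, BD, BE, BF, DE, DF
  2-simplices (6): ABE, ABF, ADE, ADF, BDE, BDF

Hence C_0 ≅ Z^5, C_1 ≅ Z^9, C_2 ≅ Z^6.

Boundary ∂_1: C_1 → C_0 maps an edge to its endpoints' difference, ∂[p,q] = q − p.
The 5×9 boundary matrix has rank 4 and Smith normal form diag(1,1,1,1).

Boundary ∂_2: C_2 → C_1 sends each 2-simplex [p,q,r] to [q,r] − [p,r] + [p,q]. For instance
  ∂ABE = BE − AE + AB,
  ∂ADF = DF − AF + AD.
This gives a 9×6 integer matrix of rank 5; reducing to Smith normal form yields diagonal entries (1,1,1,1,1).

Computing H_k = (kernel of ∂_k) / (image of ∂_{k+1}):

  H_0: rank C_0 − rank ∂_1 = 5 − 4 = 1, and the invariant factors of ∂_1 are all 1, so H_0 ≅ Z.
  H_1: rank ker ∂_1 − rank ∂_2 = (9 − 4) − 5 = 0, and the invariant factors of ∂_2 are all 1, so H_1 ≅ 0.
  H_2: rank ker ∂_2 − rank ∂_3 = (6 − 5) − 0 = 1, and there is no ∂_3, so H_2 ≅ Z.

H_0 ≅ Z,  H_1 = 0,  H_2 ≅ Z.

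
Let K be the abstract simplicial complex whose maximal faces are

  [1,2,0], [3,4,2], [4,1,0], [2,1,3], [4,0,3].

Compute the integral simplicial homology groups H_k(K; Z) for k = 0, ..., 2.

H_0 ≅ Z,  H_1 ≅ Z,  H_2 = 0.

Order the vertices as 0 < 1 < 2 < 3 < 4. Listing each simplex with vertices in this order, K has dimension 2 with simplices:

  0-simplices (5): [0], [1], [2], [3], [4]
  1-simplices (10): [0,1], [0,2], [0,3], [0,4], [1,2], [1,3], [1,4], [2,3], [2,4], [3,4]
  2-simplices (5): [0,1,2], [0,1,4], [0,3,4], [1,2,3], [2,3,4]

Hence C_0 ≅ Z^5, C_1 ≅ Z^10, C_2 ≅ Z^5.

The boundary map ∂_1: C_1 → C_0 maps an edge to its endpoints' difference, ∂[p,q] = q − p.
This gives a 5×10 integer matrix of rank 4; reducing to Smith normal form yields diagonal entries (1,1,1,1).

The boundary map ∂_2: C_2 → C_1 acts by ∂[p,q,r] = [q,r] − [p,r] + [p,q]. For instance
  ∂[0,3,4] = [3,4] − [0,4] + [0,3],
  ∂[0,1,2] = [1,2] − [0,2] + [0,1].
As a 10×5 matrix over Z this has rank 5, with invariant factors (1,1,1,1,1).

Reading off H_k = ker ∂_k / im ∂_{k+1}:

  H_0: rank C_0 − rank ∂_1 = 5 − 4 = 1, and the invariant factors of ∂_1 are all 1, so H_0 = Z.
  H_1: rank ker ∂_1 − rank ∂_2 = (10 − 4) − 5 = 1, and the invariant factors of ∂_2 are all 1, so H_1 = Z.
  H_2: rank ker ∂_2 − rank ∂_3 = (5 − 5) − 0 = 0, and there is no ∂_3, so H_2 = 0.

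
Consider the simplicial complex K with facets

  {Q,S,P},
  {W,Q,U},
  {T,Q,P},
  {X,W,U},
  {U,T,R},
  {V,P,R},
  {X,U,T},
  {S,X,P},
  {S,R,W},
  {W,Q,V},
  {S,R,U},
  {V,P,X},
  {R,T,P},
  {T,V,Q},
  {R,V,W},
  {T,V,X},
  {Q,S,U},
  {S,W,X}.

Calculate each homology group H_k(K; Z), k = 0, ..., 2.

H_0 ≅ Z,  H_1 ≅ Z ⊕ Z/2Z,  H_2 = 0.

We work with the vertex ordering P < Q < R < S < T < U < V < W < X. The simplices of K, each written with vertices in increasing order, are:

  0-simplices (9): P, Q, R, S, T, U, V, W, X
  1-simplices (27): PQ, PR, PS, PT, PV, PX, QS, QT, QU, QV, QW, RS, RT, RU, RV, RW, SU, SW, SX, TU, TV, TX, UW, UX, VW, VX, WX
  2-simplices (18): PQS, PQT, PRT, PRV, PSX, PVX, QSU, QTV, QUW, QVW, RSU, RSW, RTU, RVW, SWX, TUX, TVX, UWX

so the chain groups are C_0 ≅ Z^9, C_1 ≅ Z^27, C_2 ≅ Z^18.

The boundary map ∂_1: C_1 → C_0 is given by ∂[p,q] = [q] − [p]. For instance
  ∂UX = X − U.
This gives a 9×27 integer matrix of rank 8; reducing to Smith normal form yields diagonal entries (1,1,1,1,1,1,1,1).

∂_2: C_2 → C_1 sends each 2-simplex [p,q,r] to [q,r] − [p,r] + [p,q]. For instance
  ∂QTV = TV − QV + QT,
  ∂RSW = SW − RW + RS.
As a 27×18 matrix over Z this has rank 18, with invariant factors (1,1,1,1,1,1,1,1,1,1,1,1,1,1,1,1,1,2).

Computing H_k = (kernel of ∂_k) / (image of ∂_{k+1}):

  H_0: rank C_0 − rank ∂_1 = 9 − 8 = 1, and the invariant factors of ∂_1 are all 1, so H_0 = Z.
  H_1: rank ker ∂_1 − rank ∂_2 = (27 − 8) − 18 = 1, and ∂_2 has invariant factor 2 > 1, so H_1 = Z ⊕ Z/2Z.
  H_2: rank ker ∂_2 − rank ∂_3 = (18 − 18) − 0 = 0, and there is no ∂_3, so H_2 = 0.

As a check, the Euler characteristic is 9 − 27 + 18 = 0, which agrees with 1 − 1 + 0 = 0.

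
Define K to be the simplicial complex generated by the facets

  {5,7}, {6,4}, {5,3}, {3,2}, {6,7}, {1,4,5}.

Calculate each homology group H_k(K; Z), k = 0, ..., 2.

H_0 ≅ Z,  H_1 ≅ Z,  H_2 = 0.

Take the total order 1 < 2 < 3 < 4 < 5 < 6 < 7 on the vertex set. Then K (dimension 2) consists of the simplices:

  0-simplices (7): [1], [2], [3], [4], [5], [6], [7]
  1-simplices (8): [1,4], [1,5], [2,3], [3,5], [4,5], [4,6], [5,7], [6,7]
  2-simplices (1): [1,4,5]

Hence C_0 ≅ Z^7, C_1 ≅ Z^8, C_2 ≅ Z^1.

Boundary ∂_1: C_1 → C_0 is given by ∂[p,q] = [q] − [p]. For instance
  ∂[1,5] = [5] − [1].
The 7×8 boundary matrix has rank 6 and Smith normal form diag(1,1,1,1,1,1).

The boundary map ∂_2: C_2 → C_1 maps a triangle to the signed sum of its edges. For instance
  ∂[1,4,5] = [4,5] − [1,5] + [1,4].
This gives a 8×1 integer matrix of rank 1; reducing to Smith normal form yields diagonal entries (1).

Now H_k = ker ∂_k / im ∂_{k+1}, so:

  H_0: rank C_0 − rank ∂_1 = 7 − 6 = 1, and the invariant factors of ∂_1 are all 1, so H_0 = Z.
  H_1: rank ker ∂_1 − rank ∂_2 = (8 − 6) − 1 = 1, and the invariant factors of ∂_2 are all 1, so H_1 = Z.
  H_2: rank ker ∂_2 − rank ∂_3 = (1 − 1) − 0 = 0, and there is no ∂_3, so H_2 = 0.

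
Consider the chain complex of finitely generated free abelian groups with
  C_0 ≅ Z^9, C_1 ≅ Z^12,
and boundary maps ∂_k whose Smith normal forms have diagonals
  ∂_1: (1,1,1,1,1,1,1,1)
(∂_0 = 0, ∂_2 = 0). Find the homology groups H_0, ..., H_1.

H_0 ≅ Z,  H_1 ≅ Z^4.

H_0: b_0 = 9 − 0 − 8 = 1; torsion from ∂_1 factors > 1: none. So H_0 ≅ Z.
H_1: b_1 = 12 − 8 − 0 = 4; torsion from ∂_2 factors > 1: none. So H_1 ≅ Z^4.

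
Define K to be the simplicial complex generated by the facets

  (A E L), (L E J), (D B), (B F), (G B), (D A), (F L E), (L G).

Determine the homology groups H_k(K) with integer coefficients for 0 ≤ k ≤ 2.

We work with the vertex ordering A < B < D < E < F < G < J < L. The simplices of K, each written with vertices in increasing order, are:

  0-simplices (8): A, B, D, E, F, G, J, L
  1-simplices (12): AD, AE, AL, BD, BF, BG, EF, EJ, EL, FL, GL, JL
  2-simplices (3): AEL, EFL, EJL

so the chain groups are C_0 ≅ Z^8, C_1 ≅ Z^12, C_2 ≅ Z^3.

∂_1: C_1 → C_0 sends each edge [p,q] (with p < q) to q − p.
This gives a 8×12 integer matrix of rank 7; reducing to Smith normal form yields diagonal entries (1,1,1,1,1,1,1).

The boundary map ∂_2: C_2 → C_1 sends each 2-simplex [p,q,r] to [q,r] − [p,r] + [p,q]. For instance
  ∂EFL = FL − EL + EF,
  ∂EJL = JL − EL + EJ.
The 12×3 boundary matrix has rank 3 and Smith normal form diag(1,1,1).

Now H_k = ker ∂_k / im ∂_{k+1}, so:

  H_0: rank C_0 − rank ∂_1 = 8 − 7 = 1, and the invariant factors of ∂_1 are all 1, so H_0 ≅ Z.
  H_1: rank ker ∂_1 − rank ∂_2 = (12 − 7) − 3 = 2, and the invariant factors of ∂_2 are all 1, so H_1 ≅ Z^2.
  H_2: rank ker ∂_2 − rank ∂_3 = (3 − 3) − 0 = 0, and there is no ∂_3, so H_2 ≅ 0.

As a check, the Euler characteristic is 8 − 12 + 3 = -1, which agrees with 1 − 2 + 0 = -1.

H_0 = Z,  H_1 = Z^2,  H_2 = 0.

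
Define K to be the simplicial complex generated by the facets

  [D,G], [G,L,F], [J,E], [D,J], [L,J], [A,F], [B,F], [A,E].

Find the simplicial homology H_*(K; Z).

We work with the vertex ordering A < B < D < E < F < G < J < L. The simplices of K, each written with vertices in increasing order, are:

  0-simplices (8): A, B, D, E, F, G, J, L
  1-simplices (10): AE, AF, BF, DG, DJ, EJ, FG, FL, GL, JL
  2-simplices (1): FGL

Hence C_0 ≅ Z^8, C_1 ≅ Z^10, C_2 ≅ Z^1.

The boundary map ∂_1: C_1 → C_0 sends each edge [p,q] (with p < q) to q − p. For instance
  ∂GL = L − G.
The 8×10 boundary matrix has rank 7 and Smith normal form diag(1,1,1,1,1,1,1).

∂_2: C_2 → C_1 sends each 2-simplex [p,q,r] to [q,r] − [p,r] + [p,q]. For instance
  ∂FGL = GL − FL + FG.
The 10×1 boundary matrix has rank 1 and Smith normal form diag(1).

Computing H_k = (kernel of ∂_k) / (image of ∂_{k+1}):

  H_0: rank C_0 − rank ∂_1 = 8 − 7 = 1, and the invariant factors of ∂_1 are all 1, so H_0 ≅ Z.
  H_1: rank ker ∂_1 − rank ∂_2 = (10 − 7) − 1 = 2, and the invariant factors of ∂_2 are all 1, so H_1 ≅ Z^2.
  H_2: rank ker ∂_2 − rank ∂_3 = (1 − 1) − 0 = 0, and there is no ∂_3, so H_2 ≅ 0.

As a check, the Euler characteristic is 8 − 10 + 1 = -1, which agrees with 1 − 2 + 0 = -1.

H_0 = Z,  H_1 = Z^2,  H_2 = 0.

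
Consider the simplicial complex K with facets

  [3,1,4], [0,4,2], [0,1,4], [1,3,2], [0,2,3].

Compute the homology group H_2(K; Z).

Order the vertices as 0 < 1 < 2 < 3 < 4. Listing each simplex with vertices in this order, K has dimension 2 with simplices:

  0-simplices (5): [0], [1], [2], [3], [4]
  1-simplices (10): [0,1], [0,2], [0,3], [0,4], [1,2], [1,3], [1,4], [2,3], [2,4], [3,4]
  2-simplices (5): [0,1,4], [0,2,3], [0,2,4], [1,2,3], [1,3,4]

giving chain groups C_0 ≅ Z^5, C_1 ≅ Z^10, C_2 ≅ Z^5.

∂_1: C_1 → C_0 sends each edge [p,q] (with p < q) to q − p.
This gives a 5×10 integer matrix of rank 4; reducing to Smith normal form yields diagonal entries (1,1,1,1).

The boundary map ∂_2: C_2 → C_1 maps a triangle to the signed sum of its edges. For instance
  ∂[1,3,4] = [3,4] − [1,4] + [1,3],
  ∂[0,1,4] = [1,4] − [0,4] + [0,1].
The 10×5 boundary matrix has rank 5 and Smith normal form diag(1,1,1,1,1).

Reading off H_k = ker ∂_k / im ∂_{k+1}:

  H_2: rank ker ∂_2 − rank ∂_3 = (5 − 5) − 0 = 0, and there is no ∂_3, so H_2 ≅ 0.

H_2 ≅ 0.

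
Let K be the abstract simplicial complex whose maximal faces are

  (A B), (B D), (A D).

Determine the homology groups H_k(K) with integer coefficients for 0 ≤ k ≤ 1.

H_0 = Z,  H_1 = Z.

Fix the vertex order A < B < D and write every simplex with vertices in increasing order. Then dim K = 1 and the simplices of K are:

  0-simplices (3): A, B, D
  1-simplices (3): AB, AD, BD

giving chain groups C_0 ≅ Z^3, C_1 ≅ Z^3.

∂_1: C_1 → C_0 sends each edge [p,q] (with p < q) to q − p. For instance
  ∂AB = B − A.
This gives a 3×3 integer matrix of rank 2; reducing to Smith normal form yields diagonal entries (1,1).

From H_k ≅ ker(∂_k) / im(∂_{k+1}) we obtain:

  H_0: rank C_0 − rank ∂_1 = 3 − 2 = 1, and the invariant factors of ∂_1 are all 1, so H_0 = Z.
  H_1: rank ker ∂_1 − rank ∂_2 = (3 − 2) − 0 = 1, and there is no ∂_2, so H_1 = Z.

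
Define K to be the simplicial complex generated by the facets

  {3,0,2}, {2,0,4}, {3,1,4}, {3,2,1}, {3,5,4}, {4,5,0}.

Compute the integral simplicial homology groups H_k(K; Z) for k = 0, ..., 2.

Fix the vertex order 0 < 1 < 2 < 3 < 4 < 5 and write every simplex with vertices in increasing order. Then dim K = 2 and the simplices of K are:

  0-simplices (6): [0], [1], [2], [3], [4], [5]
  1-simplices (12): [0,2], [0,3], [0,4], [0,5], [1,2], [1,3], [1,4], [2,3], [2,4], [3,4], [3,5], [4,5]
  2-simplices (6): [0,2,3], [0,2,4], [0,4,5], [1,2,3], [1,3,4], [3,4,5]

so the chain groups are C_0 ≅ Z^6, C_1 ≅ Z^12, C_2 ≅ Z^6.

The boundary map ∂_1: C_1 → C_0 is given by ∂[p,q] = [q] − [p]. For instance
  ∂[0,2] = [2] − [0].
This gives a 6×12 integer matrix of rank 5; reducing to Smith normal form yields diagonal entries (1,1,1,1,1).

∂_2: C_2 → C_1 acts by ∂[p,q,r] = [q,r] − [p,r] + [p,q]. For instance
  ∂[0,2,3] = [2,3] − [0,3] + [0,2],
  ∂[1,2,3] = [2,3] − [1,3] + [1,2].
The resulting 12×6 matrix has rank 6, and its Smith normal form has invariant factors (1,1,1,1,1,1).

Reading off H_k = ker ∂_k / im ∂_{k+1}:

  H_0: rank C_0 − rank ∂_1 = 6 − 5 = 1, and the invariant factors of ∂_1 are all 1, so H_0 = Z.
  H_1: rank ker ∂_1 − rank ∂_2 = (12 − 5) − 6 = 1, and the invariant factors of ∂_2 are all 1, so H_1 = Z.
  H_2: rank ker ∂_2 − rank ∂_3 = (6 − 6) − 0 = 0, and there is no ∂_3, so H_2 = 0.

As a check, the Euler characteristic is 6 − 12 + 6 = 0, which agrees with 1 − 1 + 0 = 0.

H_0 ≅ Z,  H_1 ≅ Z,  H_2 = 0.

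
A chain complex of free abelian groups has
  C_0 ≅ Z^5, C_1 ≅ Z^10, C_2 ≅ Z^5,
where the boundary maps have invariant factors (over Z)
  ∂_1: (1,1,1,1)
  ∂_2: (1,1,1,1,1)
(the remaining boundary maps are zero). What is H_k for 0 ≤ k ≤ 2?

H_0 = Z,  H_1 = Z,  H_2 = 0.

H_0: b_0 = 5 − 0 − 4 = 1; torsion from ∂_1 factors > 1: none. So H_0 = Z.
H_1: b_1 = 10 − 4 − 5 = 1; torsion from ∂_2 factors > 1: none. So H_1 = Z.
H_2: b_2 = 5 − 5 − 0 = 0; torsion from ∂_3 factors > 1: none. So H_2 = 0.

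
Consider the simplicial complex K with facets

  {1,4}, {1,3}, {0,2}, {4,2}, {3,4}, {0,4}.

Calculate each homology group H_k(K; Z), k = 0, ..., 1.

Fix the vertex order 0 < 1 < 2 < 3 < 4 and write every simplex with vertices in increasing order. Then dim K = 1 and the simplices of K are:

  0-simplices (5): [0], [1], [2], [3], [4]
  1-simplices (6): [0,2], [0,4], [1,3], [1,4], [2,4], [3,4]

giving chain groups C_0 ≅ Z^5, C_1 ≅ Z^6.

The boundary map ∂_1: C_1 → C_0 sends each edge [p,q] (with p < q) to q − p. For instance
  ∂[0,2] = [2] − [0].
This gives a 5×6 integer matrix of rank 4; reducing to Smith normal form yields diagonal entries (1,1,1,1).

Computing H_k = (kernel of ∂_k) / (image of ∂_{k+1}):

  H_0: rank C_0 − rank ∂_1 = 5 − 4 = 1, and the invariant factors of ∂_1 are all 1, so H_0 = Z.
  H_1: rank ker ∂_1 − rank ∂_2 = (6 − 4) − 0 = 2, and there is no ∂_2, so H_1 = Z^2.

As a check, the Euler characteristic is 5 − 6 = -1, which agrees with 1 − 2 = -1.

H_0 ≅ Z,  H_1 ≅ Z^2.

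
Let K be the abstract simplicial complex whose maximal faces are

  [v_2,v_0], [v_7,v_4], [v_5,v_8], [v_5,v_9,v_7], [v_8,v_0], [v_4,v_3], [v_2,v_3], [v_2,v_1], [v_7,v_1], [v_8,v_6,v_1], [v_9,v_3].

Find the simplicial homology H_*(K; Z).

Order the vertices as v_0 < v_1 < v_2 < v_3 < v_4 < v_5 < v_6 < v_7 < v_8 < v_9. Listing each simplex with vertices in this order, K has dimension 2 with simplices:

  0-simplices (10): [v_0], [v_1], [v_2], [v_3], [v_4], [v_5], [v_6], [v_7], [v_8], [v_9]
  1-simplices (15): (15 of them)
  2-simplices (2): [v_1,v_6,v_8], [v_5,v_7,v_9]

so the chain groups are C_0 ≅ Z^10, C_1 ≅ Z^15, C_2 ≅ Z^2.

The boundary map ∂_1: C_1 → C_0 maps an edge to its endpoints' difference, ∂[p,q] = q − p. For instance
  ∂[v_5,v_9] = [v_9] − [v_5].
As a 10×15 matrix over Z this has rank 9, with invariant factors (1,1,1,1,1,1,1,1,1).

∂_2: C_2 → C_1 sends each 2-simplex [p,q,r] to [q,r] − [p,r] + [p,q]. For instance
  ∂[v_5,v_7,v_9] = [v_7,v_9] − [v_5,v_9] + [v_5,v_7],
  ∂[v_1,v_6,v_8] = [v_6,v_8] − [v_1,v_8] + [v_1,v_6].
As a 15×2 matrix over Z this has rank 2, with invariant factors (1,1).

Reading off H_k = ker ∂_k / im ∂_{k+1}:

  H_0: rank C_0 − rank ∂_1 = 10 − 9 = 1, and the invariant factors of ∂_1 are all 1, so H_0 = Z.
  H_1: rank ker ∂_1 − rank ∂_2 = (15 − 9) − 2 = 4, and the invariant factors of ∂_2 are all 1, so H_1 = Z^4.
  H_2: rank ker ∂_2 − rank ∂_3 = (2 − 2) − 0 = 0, and there is no ∂_3, so H_2 = 0.

As a check, the Euler characteristic is 10 − 15 + 2 = -3, which agrees with 1 − 4 + 0 = -3.

H_0 = Z,  H_1 = Z^4,  H_2 = 0.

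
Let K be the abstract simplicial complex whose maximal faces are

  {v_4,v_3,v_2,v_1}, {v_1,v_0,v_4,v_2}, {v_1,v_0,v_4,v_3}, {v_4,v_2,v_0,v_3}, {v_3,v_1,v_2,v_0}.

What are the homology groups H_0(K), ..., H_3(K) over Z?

H_0 = Z,  H_1 = 0,  H_2 = 0,  H_3 = Z.

Fix the vertex order v_0 < v_1 < v_2 < v_3 < v_4 and write every simplex with vertices in increasing order. Then dim K = 3 and the simplices of K are:

  0-simplices (5): [v_0], [v_1], [v_2], [v_3], [v_4]
  1-simplices (10): [v_0,v_1], [v_0,v_2], [v_0,v_3], [v_0,v_4], [v_1,v_2], [v_1,v_3], [v_1,v_4], [v_2,v_3], [v_2,v_4], [v_3,v_4]
  2-simplices (10): [v_0,v_1,v_2], [v_0,v_1,v_3], [v_0,v_1,v_4], [v_0,v_2,v_3], [v_0,v_2,v_4], [v_0,v_3,v_4], [v_1,v_2,v_3], [v_1,v_2,v_4], [v_1,v_3,v_4], [v_2,v_3,v_4]
  3-simplices (5): [v_0,v_1,v_2,v_3], [v_0,v_1,v_2,v_4], [v_0,v_1,v_3,v_4], [v_0,v_2,v_3,v_4], [v_1,v_2,v_3,v_4]

giving chain groups C_0 ≅ Z^5, C_1 ≅ Z^10, C_2 ≅ Z^10, C_3 ≅ Z^5.

Boundary ∂_1: C_1 → C_0 sends each edge [p,q] (with p < q) to q − p. For instance
  ∂[v_0,v_2] = [v_2] − [v_0].
The resulting 5×10 matrix has rank 4, and its Smith normal form has invariant factors (1,1,1,1).

The boundary map ∂_2: C_2 → C_1 sends each 2-simplex [p,q,r] to [q,r] − [p,r] + [p,q]. For instance
  ∂[v_0,v_2,v_4] = [v_2,v_4] − [v_0,v_4] + [v_0,v_2],
  ∂[v_2,v_3,v_4] = [v_3,v_4] − [v_2,v_4] + [v_2,v_3].
The 10×10 boundary matrix has rank 6 and Smith normal form diag(1,1,1,1,1,1).

∂_3: C_3 → C_2 sends each 3-simplex σ to the alternating sum Σ_i (−1)^i (σ with its i-th vertex removed). For instance
  ∂[v_1,v_2,v_3,v_4] = [v_2,v_3,v_4] − [v_1,v_3,v_4] + [v_1,v_2,v_4] − [v_1,v_2,v_3],
  ∂[v_0,v_1,v_3,v_4] = [v_1,v_3,v_4] − [v_0,v_3,v_4] + [v_0,v_1,v_4] − [v_0,v_1,v_3].
The 10×5 boundary matrix has rank 4 and Smith normal form diag(1,1,1,1).

Computing H_k = (kernel of ∂_k) / (image of ∂_{k+1}):

  H_0: rank C_0 − rank ∂_1 = 5 − 4 = 1, and the invariant factors of ∂_1 are all 1, so H_0 ≅ Z.
  H_1: rank ker ∂_1 − rank ∂_2 = (10 − 4) − 6 = 0, and the invariant factors of ∂_2 are all 1, so H_1 ≅ 0.
  H_2: rank ker ∂_2 − rank ∂_3 = (10 − 6) − 4 = 0, and the invariant factors of ∂_3 are all 1, so H_2 ≅ 0.
  H_3: rank ker ∂_3 − rank ∂_4 = (5 − 4) − 0 = 1, and there is no ∂_4, so H_3 ≅ Z.

As a check, the Euler characteristic is 5 − 10 + 10 − 5 = 0, which agrees with 1 − 0 + 0 − 1 = 0.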